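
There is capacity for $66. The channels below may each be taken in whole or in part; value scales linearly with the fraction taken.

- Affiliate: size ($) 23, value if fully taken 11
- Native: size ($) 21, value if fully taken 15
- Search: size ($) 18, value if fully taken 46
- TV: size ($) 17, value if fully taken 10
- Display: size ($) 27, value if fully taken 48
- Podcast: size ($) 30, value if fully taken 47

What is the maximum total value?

126.9

Best value per unit of size first: Search 46/18≈2.56, Display 48/27≈1.78, Podcast 47/30≈1.57, Native 15/21≈0.714, TV 10/17≈0.588, Affiliate 11/23≈0.478.
Search: take in full, 18 $ for value 46 ; 48 left.
All 27 $ of Display fit (value 48) ; 21 remain.
Fill the last 21 $ with part of Podcast: 21/30 of it earns 32.9.
Total value = 126.9.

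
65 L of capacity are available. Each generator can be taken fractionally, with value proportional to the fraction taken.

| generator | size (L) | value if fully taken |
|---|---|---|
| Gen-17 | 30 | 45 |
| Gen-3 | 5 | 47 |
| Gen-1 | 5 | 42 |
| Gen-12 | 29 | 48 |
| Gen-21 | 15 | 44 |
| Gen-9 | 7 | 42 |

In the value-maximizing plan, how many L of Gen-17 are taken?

Rank by value-to-size ratio: Gen-3 47/5≈9.4, Gen-1 42/5≈8.4, Gen-9 42/7≈6, Gen-21 44/15≈2.93, Gen-12 48/29≈1.66, Gen-17 45/30≈1.5.
Gen-3: take in full, 5 L for value 47 — 60 left.
Gen-1: take in full, 5 L for value 42 — 55 left.
Take all of Gen-9 (7 L, value 42) — 48 L left.
Gen-21: take in full, 15 L for value 44 — 33 left.
All 29 L of Gen-12 fit (value 48) — 4 remain.
4 L left: a 4/30 share of Gen-17 gives 45×4/30 = 6.

4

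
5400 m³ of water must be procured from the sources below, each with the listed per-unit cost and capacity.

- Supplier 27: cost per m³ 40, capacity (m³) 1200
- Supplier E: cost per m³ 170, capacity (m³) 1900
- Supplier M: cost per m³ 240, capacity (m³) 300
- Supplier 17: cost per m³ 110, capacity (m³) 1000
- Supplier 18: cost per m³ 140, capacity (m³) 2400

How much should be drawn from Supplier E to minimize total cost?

800

Fill from the cheapest source first.
Take 1200 from Supplier 27 at 40 ; need 4200 more.
Supplier 17 (110): use full 1000 ; 3200 m³ to go.
Supplier 18 (140): use full 2400 ; 800 m³ to go.
Take 800 from Supplier E at 170 to finish.
Supplier M: unused.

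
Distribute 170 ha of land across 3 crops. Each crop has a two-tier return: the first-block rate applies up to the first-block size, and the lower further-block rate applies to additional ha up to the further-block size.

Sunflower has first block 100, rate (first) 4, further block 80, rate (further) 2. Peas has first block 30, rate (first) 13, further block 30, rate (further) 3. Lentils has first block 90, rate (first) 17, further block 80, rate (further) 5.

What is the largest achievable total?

Treat each block as its own option and order by rate: Lentils/tier1 17 > Peas/tier1 13 > Lentils/tier2 5 > Sunflower/tier1 4 > Peas/tier2 3 > Sunflower/tier2 2.
Lentils/tier1 (17): +90 — 80 left.
Peas tier1 at 13: fill all 30 — 50 left.
50 remain; put them into Lentils tier2 at 5.
Total = 17×90 + 13×30 + 5×50 = 2170.

2170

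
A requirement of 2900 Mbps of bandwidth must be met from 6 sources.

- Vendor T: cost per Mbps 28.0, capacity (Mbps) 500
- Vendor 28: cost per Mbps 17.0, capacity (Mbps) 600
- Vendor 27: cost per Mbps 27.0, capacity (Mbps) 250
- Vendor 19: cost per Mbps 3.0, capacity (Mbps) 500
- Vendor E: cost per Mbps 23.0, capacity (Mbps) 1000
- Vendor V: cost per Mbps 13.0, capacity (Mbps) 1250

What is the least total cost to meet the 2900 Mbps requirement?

Cheapest first:
Vendor 19 at 3.0: take all 500 Mbps ; 2400 still needed.
Vendor V at 13.0: take all 1250 Mbps ; 1150 still needed.
Vendor 28 (17.0): use full 600 ; 550 Mbps to go.
Vendor E at 23.0: take 550 of its 1000 ; requirement met.
Vendor 27, Vendor T: unused.
Cost = 500×3.0 + 1250×13.0 + 600×17.0 + 550×23.0 = 40600.

40600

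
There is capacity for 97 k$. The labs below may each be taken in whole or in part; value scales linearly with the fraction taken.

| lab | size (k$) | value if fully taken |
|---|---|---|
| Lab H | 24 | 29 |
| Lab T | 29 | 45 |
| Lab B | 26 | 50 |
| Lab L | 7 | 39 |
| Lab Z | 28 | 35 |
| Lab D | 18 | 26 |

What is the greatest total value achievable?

181.25

Rank by value-to-size ratio: Lab L 39/7≈5.57, Lab B 50/26≈1.92, Lab T 45/29≈1.55, Lab D 26/18≈1.44, Lab Z 35/28≈1.25, Lab H 29/24≈1.21.
All 7 k$ of Lab L fit (value 39) → 90 remain.
All 26 k$ of Lab B fit (value 50) → 64 remain.
Lab T: take in full, 29 k$ for value 45 → 35 left.
Take all of Lab D (18 k$, value 26) → 17 k$ left.
Only 17 k$ remain; take 17/28 of Lab Z for value 35×17/28 = 21.25.
Total value = 181.25.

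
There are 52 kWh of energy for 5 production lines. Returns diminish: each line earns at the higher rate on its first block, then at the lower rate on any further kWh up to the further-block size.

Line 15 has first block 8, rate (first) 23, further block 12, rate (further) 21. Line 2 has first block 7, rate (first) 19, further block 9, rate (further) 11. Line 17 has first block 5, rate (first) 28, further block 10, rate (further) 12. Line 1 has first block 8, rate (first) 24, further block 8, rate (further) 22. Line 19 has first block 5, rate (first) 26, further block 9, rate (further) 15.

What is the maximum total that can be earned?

Treat each block as its own option and order by rate: Line 17/tier1 28 > Line 19/tier1 26 > Line 1/tier1 24 > Line 15/tier1 23 > Line 1/tier2 22 > Line 15/tier2 21 > Line 2/tier1 19 > Line 19/tier2 15 > Line 17/tier2 12 > Line 2/tier2 11.
Line 17 tier1 at 28: fill all 5 → 47 left.
Line 19 tier1 at 26: fill all 5 → 42 left.
Line 1 tier1 at 24: fill all 8 → 34 left.
Fill Line 15 tier1 block (8 at 23) → 26 left.
Line 1/tier2 (22): +8 → 18 left.
Fill Line 15 tier2 block (12 at 21) → 6 left.
6 remain; put them into Line 2 tier1 at 19.
Total = 28×5 + 26×5 + 24×8 + 23×8 + 22×8 + 21×12 + 19×6 = 1188.

1188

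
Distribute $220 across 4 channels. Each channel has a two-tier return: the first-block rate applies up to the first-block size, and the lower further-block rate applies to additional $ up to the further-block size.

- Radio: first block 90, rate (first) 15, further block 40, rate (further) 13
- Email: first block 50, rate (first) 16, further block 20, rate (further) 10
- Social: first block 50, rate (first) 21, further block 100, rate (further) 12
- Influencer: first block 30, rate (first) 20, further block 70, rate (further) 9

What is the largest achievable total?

Rank every tier by rate: Social/T1 21 > Influencer/T1 20 > Email/T1 16 > Radio/T1 15 > Radio/T2 13 > Social/T2 12 > Email/T2 10 > Influencer/T2 9.
Fill Social T1 block (50 at 21) → 170 left.
Influencer/T1 (20): +30 → 140 left.
Email T1 at 16: fill all 50 → 90 left.
Fill Radio T1 block (90 at 15) → 0 left.
Total = 21×50 + 20×30 + 16×50 + 15×90 = 3800.

3800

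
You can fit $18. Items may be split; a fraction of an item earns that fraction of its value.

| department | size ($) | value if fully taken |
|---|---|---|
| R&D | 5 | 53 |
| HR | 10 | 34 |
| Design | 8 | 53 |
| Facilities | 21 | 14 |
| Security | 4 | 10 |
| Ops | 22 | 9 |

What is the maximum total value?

Best value per unit of size first: R&D 53/5≈10.6, Design 53/8≈6.62, HR 34/10≈3.4, Security 10/4≈2.5, Facilities 14/21≈0.667, Ops 9/22≈0.409.
R&D: take in full, 5 $ for value 53 — 13 left.
Take all of Design (8 $, value 53) — 5 $ left.
Fill the last 5 $ with part of HR: 5/10 of it earns 17.
Total value = 123.

123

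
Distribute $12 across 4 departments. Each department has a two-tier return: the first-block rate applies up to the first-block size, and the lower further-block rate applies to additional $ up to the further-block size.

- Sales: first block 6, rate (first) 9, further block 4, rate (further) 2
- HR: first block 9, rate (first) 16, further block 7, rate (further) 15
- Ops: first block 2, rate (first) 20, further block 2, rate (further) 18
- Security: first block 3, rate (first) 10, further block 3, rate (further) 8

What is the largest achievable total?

Treat each block as its own option and order by rate: Ops/tier1 20 > Ops/tier2 18 > HR/tier1 16 > HR/tier2 15 > Security/tier1 10 > Sales/tier1 9 > Security/tier2 8 > Sales/tier2 2.
Ops/tier1 (20): +2 — 10 left.
Ops/tier2 (18): +2 — 8 left.
HR/tier1: +8 of 9 at 16; pool empty.
Total = 20×2 + 18×2 + 16×8 = 204.

204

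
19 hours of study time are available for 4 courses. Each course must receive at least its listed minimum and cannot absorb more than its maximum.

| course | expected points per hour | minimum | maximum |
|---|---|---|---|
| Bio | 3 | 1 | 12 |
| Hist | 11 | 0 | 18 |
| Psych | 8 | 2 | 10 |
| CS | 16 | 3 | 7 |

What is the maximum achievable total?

230

Meeting every minimum uses 1+0+2+3 = 6 hours, leaving 13.
Highest expected points per hour first: CS 16 > Hist 11 > Psych 8 > Bio 3.
Give CS 4 more to hit its cap of 7 → 9 left.
Hist has room for 18 more but only 9 remain, so it gets 9.
Total = 3×1 + 11×9 + 8×2 + 16×7 = 230.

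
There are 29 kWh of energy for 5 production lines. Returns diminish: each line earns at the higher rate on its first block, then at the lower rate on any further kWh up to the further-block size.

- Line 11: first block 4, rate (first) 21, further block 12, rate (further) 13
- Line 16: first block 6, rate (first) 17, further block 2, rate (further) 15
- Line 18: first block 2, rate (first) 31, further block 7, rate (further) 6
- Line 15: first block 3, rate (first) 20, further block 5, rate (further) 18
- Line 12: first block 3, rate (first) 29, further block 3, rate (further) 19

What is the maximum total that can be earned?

Rank every tier by rate: Line 18/tier1 31 > Line 12/tier1 29 > Line 11/tier1 21 > Line 15/tier1 20 > Line 12/tier2 19 > Line 15/tier2 18 > Line 16/tier1 17 > Line 16/tier2 15 > Line 11/tier2 13 > Line 18/tier2 6.
Line 18 tier1 at 31: fill all 2 ; 27 left.
Line 12 tier1 at 29: fill all 3 ; 24 left.
Fill Line 11 tier1 block (4 at 21) ; 20 left.
Line 15/tier1 (20): +3 ; 17 left.
Fill Line 12 tier2 block (3 at 19) ; 14 left.
Line 15 tier2 at 18: fill all 5 ; 9 left.
Line 16 tier1 at 17: fill all 6 ; 3 left.
Line 16 tier2 at 15: fill all 2 ; 1 left.
1 remain; put them into Line 11 tier2 at 13.
Total = 31×2 + 29×3 + 21×4 + 20×3 + 19×3 + 18×5 + 17×6 + 15×2 + 13×1 = 585.

585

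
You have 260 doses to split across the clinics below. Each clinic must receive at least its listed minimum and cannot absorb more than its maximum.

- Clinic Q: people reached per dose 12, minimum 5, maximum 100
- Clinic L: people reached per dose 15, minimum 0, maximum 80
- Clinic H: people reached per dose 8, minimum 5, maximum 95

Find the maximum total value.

Meeting every minimum uses 5+0+5 = 10 doses, leaving 250.
Order the clinics by people reached per dose: Clinic L 15 > Clinic Q 12 > Clinic H 8.
Clinic L takes 80 more to reach its cap of 80 — 170 left.
Clinic Q: +95 to 100 (cap) — 75 left.
Clinic H has room for 90 more but only 75 remain, so it gets 80.
Total = 12×100 + 15×80 + 8×80 = 3040.

3040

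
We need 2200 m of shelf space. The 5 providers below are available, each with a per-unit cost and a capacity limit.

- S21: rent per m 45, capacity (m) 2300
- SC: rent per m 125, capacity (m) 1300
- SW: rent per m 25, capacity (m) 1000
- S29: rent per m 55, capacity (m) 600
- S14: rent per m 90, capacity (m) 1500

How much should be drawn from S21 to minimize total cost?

1200

Cheapest first:
Take 1000 from SW at 25 ; need 1200 more.
Take 1200 from S21 at 45 to finish.
S29, S14, SC: unused.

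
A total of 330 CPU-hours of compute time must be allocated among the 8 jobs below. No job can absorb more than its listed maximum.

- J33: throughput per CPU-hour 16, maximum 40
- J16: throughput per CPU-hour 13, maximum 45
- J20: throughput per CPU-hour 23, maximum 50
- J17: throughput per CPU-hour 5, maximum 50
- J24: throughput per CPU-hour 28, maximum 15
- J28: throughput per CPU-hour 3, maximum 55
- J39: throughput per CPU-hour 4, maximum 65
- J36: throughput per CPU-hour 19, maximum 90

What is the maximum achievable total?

Highest throughput per CPU-hour first: J24 28 > J20 23 > J36 19 > J33 16 > J16 13 > J17 5 > J39 4 > J28 3.
J24 takes 15 to reach its cap of 15 → 315 left.
Give J20 50 to hit its cap of 50 → 265 left.
J36 takes 90 to reach its cap of 90 → 175 left.
J33: +40 to 40 (cap) → 135 left.
J16: +45 to 45 (cap) → 90 left.
Give J17 50 to hit its cap of 50 → 40 left.
J39 has room for 65 but only 40 remain, so it gets 40.
Total = 16×40 + 13×45 + 23×50 + 5×50 + 28×15 + 4×40 + 19×90 = 4915.

4915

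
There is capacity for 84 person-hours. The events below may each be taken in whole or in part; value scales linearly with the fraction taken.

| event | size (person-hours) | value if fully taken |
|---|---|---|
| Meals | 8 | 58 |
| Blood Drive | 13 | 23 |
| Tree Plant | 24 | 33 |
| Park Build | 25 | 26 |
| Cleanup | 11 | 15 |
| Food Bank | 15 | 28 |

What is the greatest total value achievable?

170.52

Best value per unit of size first: Meals 58/8≈7.25, Food Bank 28/15≈1.87, Blood Drive 23/13≈1.77, Tree Plant 33/24≈1.38, Cleanup 15/11≈1.36, Park Build 26/25≈1.04.
All 8 person-hours of Meals fit (value 58) → 76 remain.
All 15 person-hours of Food Bank fit (value 28) → 61 remain.
Blood Drive: take in full, 13 person-hours for value 23 → 48 left.
All 24 person-hours of Tree Plant fit (value 33) → 24 remain.
All 11 person-hours of Cleanup fit (value 15) → 13 remain.
Fill the last 13 person-hours with part of Park Build: 13/25 of it earns 13.52.
Total value = 170.52.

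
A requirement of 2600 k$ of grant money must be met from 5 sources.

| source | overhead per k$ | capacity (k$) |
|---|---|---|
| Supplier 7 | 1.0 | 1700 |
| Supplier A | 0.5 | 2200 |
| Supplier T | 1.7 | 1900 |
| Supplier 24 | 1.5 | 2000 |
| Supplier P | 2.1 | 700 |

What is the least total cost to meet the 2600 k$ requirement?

1500

Fill from the cheapest source first.
Take 2200 from Supplier A at 0.5 → need 400 more.
Supplier 7 (1.0): take the remaining 400 → done.
Supplier 24, Supplier T, Supplier P: unused.
Cost = 2200×0.5 + 400×1.0 = 1500.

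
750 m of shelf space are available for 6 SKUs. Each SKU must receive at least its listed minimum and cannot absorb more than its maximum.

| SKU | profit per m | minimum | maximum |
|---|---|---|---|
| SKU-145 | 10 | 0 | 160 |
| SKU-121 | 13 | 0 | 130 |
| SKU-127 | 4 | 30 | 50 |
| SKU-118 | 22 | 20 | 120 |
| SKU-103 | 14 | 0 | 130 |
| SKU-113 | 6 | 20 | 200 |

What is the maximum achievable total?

8950

Meeting every minimum uses 0+0+30+20+0+20 = 70 m, leaving 680.
Rank by profit per m: SKU-118 22 > SKU-103 14 > SKU-121 13 > SKU-145 10 > SKU-113 6 > SKU-127 4.
Give SKU-118 100 more to hit its cap of 120 → 580 left.
SKU-103: +130 to 130 (cap) → 450 left.
SKU-121 takes 130 more to reach its cap of 130 → 320 left.
Give SKU-145 160 more to hit its cap of 160 → 160 left.
Only 160 left; SKU-113 takes them to reach 180.
Total = 10×160 + 13×130 + 4×30 + 22×120 + 14×130 + 6×180 = 8950.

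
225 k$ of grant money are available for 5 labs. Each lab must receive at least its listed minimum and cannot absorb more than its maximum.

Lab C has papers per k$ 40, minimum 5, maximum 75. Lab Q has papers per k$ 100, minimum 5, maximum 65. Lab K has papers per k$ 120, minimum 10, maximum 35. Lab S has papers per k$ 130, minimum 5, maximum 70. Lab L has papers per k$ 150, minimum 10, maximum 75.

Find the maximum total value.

Meeting every minimum uses 5+5+10+5+10 = 35 k$, leaving 190.
Rank by papers per k$: Lab L 150 > Lab S 130 > Lab K 120 > Lab Q 100 > Lab C 40.
Lab L: +65 to 75 (cap) — 125 left.
Lab S takes 65 more to reach its cap of 70 — 60 left.
Give Lab K 25 more to hit its cap of 35 — 35 left.
Only 35 left; Lab Q takes them to reach 40.
Total = 40×5 + 100×40 + 120×35 + 130×70 + 150×75 = 28750.

28750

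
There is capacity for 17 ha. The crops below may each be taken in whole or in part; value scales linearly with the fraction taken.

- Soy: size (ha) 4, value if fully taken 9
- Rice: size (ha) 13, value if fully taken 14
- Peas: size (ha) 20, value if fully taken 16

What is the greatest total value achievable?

Best value per unit of size first: Soy 9/4≈2.25, Rice 14/13≈1.08, Peas 16/20≈0.8.
All 4 ha of Soy fit (value 9) — 13 remain.
Take all of Rice (13 ha, value 14) — 0 ha left.
Total value = 23.

23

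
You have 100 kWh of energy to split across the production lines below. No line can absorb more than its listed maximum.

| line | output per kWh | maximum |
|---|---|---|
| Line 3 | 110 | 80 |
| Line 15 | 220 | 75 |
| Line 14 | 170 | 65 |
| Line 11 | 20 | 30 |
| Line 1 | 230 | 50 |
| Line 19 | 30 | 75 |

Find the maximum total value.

Rank by output per kWh: Line 1 230 > Line 15 220 > Line 14 170 > Line 3 110 > Line 19 30 > Line 11 20.
Give Line 1 50 to hit its cap of 50 → 50 left.
Line 15: +50 (room for 75) → 50. Pool exhausted.
Total = 220×50 + 230×50 = 22500.

22500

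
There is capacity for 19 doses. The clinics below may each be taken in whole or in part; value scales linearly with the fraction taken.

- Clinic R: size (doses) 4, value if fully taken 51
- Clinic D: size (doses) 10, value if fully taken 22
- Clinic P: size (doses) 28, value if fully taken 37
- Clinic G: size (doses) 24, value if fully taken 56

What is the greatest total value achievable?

86

Sort by value density: Clinic R 51/4≈12.8, Clinic G 56/24≈2.33, Clinic D 22/10≈2.2, Clinic P 37/28≈1.32.
Take all of Clinic R (4 doses, value 51) — 15 doses left.
15 doses left: a 15/24 share of Clinic G gives 56×15/24 = 35.
Total value = 86.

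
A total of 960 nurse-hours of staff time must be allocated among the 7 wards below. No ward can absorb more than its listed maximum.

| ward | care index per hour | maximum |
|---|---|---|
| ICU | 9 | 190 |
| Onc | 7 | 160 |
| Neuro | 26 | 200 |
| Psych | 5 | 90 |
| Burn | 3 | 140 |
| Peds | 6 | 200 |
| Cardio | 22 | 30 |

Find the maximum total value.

10610

Highest care index per hour first: Neuro 26 > Cardio 22 > ICU 9 > Onc 7 > Peds 6 > Psych 5 > Burn 3.
Give Neuro 200 to hit its cap of 200 → 760 left.
Cardio: +30 to 30 (cap) → 730 left.
ICU: +190 to 190 (cap) → 540 left.
Give Onc 160 to hit its cap of 160 → 380 left.
Peds takes 200 to reach its cap of 200 → 180 left.
Psych takes 90 to reach its cap of 90 → 90 left.
Burn has room for 140 but only 90 remain, so it gets 90.
Total = 9×190 + 7×160 + 26×200 + 5×90 + 3×90 + 6×200 + 22×30 = 10610.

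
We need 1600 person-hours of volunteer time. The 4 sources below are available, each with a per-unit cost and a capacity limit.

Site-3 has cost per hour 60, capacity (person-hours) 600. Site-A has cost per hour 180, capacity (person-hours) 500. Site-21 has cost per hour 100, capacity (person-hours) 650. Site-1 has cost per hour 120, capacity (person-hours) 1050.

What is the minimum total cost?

143000

Fill from the cheapest source first.
Site-3 at 60: take all 600 person-hours → 1000 still needed.
Site-21 at 100: take all 650 person-hours → 350 still needed.
Site-1 (120): take the remaining 350 → done.
Site-A: unused.
Cost = 600×60 + 650×100 + 350×120 = 143000.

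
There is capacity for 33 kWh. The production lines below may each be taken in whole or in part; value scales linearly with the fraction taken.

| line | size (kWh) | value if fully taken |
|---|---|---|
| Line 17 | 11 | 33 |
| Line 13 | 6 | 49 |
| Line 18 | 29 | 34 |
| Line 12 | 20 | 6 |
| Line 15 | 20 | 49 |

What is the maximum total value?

121.2

Rank by value-to-size ratio: Line 13 49/6≈8.17, Line 17 33/11≈3, Line 15 49/20≈2.45, Line 18 34/29≈1.17, Line 12 6/20≈0.3.
Take all of Line 13 (6 kWh, value 49) ; 27 kWh left.
All 11 kWh of Line 17 fit (value 33) ; 16 remain.
Fill the last 16 kWh with part of Line 15: 16/20 of it earns 39.2.
Total value = 121.2.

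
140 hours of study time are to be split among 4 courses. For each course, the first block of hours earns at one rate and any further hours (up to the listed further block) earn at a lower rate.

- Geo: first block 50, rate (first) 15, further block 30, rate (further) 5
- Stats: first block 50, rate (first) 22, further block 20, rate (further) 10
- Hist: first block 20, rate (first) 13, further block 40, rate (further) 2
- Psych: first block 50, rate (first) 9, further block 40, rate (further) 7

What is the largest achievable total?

2310

Rank every tier by rate: Stats/T1 22 > Geo/T1 15 > Hist/T1 13 > Stats/T2 10 > Psych/T1 9 > Psych/T2 7 > Geo/T2 5 > Hist/T2 2.
Fill Stats T1 block (50 at 22) ; 90 left.
Fill Geo T1 block (50 at 15) ; 40 left.
Hist/T1 (13): +20 ; 20 left.
Stats T2 at 10: fill all 20 ; 0 left.
Total = 22×50 + 15×50 + 13×20 + 10×20 = 2310.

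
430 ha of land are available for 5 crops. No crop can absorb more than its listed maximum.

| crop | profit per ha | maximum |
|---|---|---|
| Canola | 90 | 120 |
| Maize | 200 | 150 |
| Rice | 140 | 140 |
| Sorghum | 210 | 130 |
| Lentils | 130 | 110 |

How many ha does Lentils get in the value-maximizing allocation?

10

Highest profit per ha first: Sorghum 210 > Maize 200 > Rice 140 > Lentils 130 > Canola 90.
Sorghum: +130 to 130 (cap) ; 300 left.
Maize: +150 to 150 (cap) ; 150 left.
Rice takes 140 to reach its cap of 140 ; 10 left.
Only 10 left; Lentils takes them to reach 10.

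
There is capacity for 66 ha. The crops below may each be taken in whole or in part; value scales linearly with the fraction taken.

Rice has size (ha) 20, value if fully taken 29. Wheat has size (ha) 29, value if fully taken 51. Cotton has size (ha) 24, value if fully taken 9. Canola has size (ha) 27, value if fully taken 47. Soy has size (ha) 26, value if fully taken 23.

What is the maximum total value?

112.5

Rank by value-to-size ratio: Wheat 51/29≈1.76, Canola 47/27≈1.74, Rice 29/20≈1.45, Soy 23/26≈0.885, Cotton 9/24≈0.375.
Take all of Wheat (29 ha, value 51) → 37 ha left.
All 27 ha of Canola fit (value 47) → 10 remain.
10 ha left: a 10/20 share of Rice gives 29×10/20 = 14.5.
Total value = 112.5.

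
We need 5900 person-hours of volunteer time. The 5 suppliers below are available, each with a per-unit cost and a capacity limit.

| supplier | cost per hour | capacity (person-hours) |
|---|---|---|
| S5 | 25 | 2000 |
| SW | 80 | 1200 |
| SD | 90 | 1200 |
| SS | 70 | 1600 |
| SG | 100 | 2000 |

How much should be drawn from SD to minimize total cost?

1100

Fill from the cheapest supplier first.
S5 at 25: take all 2000 person-hours — 3900 still needed.
SS (70): use full 1600 — 2300 person-hours to go.
SW (80): use full 1200 — 1100 person-hours to go.
Take 1100 from SD at 90 to finish.
SG: unused.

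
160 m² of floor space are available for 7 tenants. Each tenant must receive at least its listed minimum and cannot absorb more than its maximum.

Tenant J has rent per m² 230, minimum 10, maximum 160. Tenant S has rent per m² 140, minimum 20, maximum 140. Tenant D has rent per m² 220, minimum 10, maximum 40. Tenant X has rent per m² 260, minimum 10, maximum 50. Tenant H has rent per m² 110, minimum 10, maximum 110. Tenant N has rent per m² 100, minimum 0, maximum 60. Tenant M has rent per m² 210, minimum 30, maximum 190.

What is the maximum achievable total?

34600

Meeting every minimum uses 10+20+10+10+10+0+30 = 90 m², leaving 70.
Order the tenants by rent per m²: Tenant X 260 > Tenant J 230 > Tenant D 220 > Tenant M 210 > Tenant S 140 > Tenant H 110 > Tenant N 100.
Tenant X takes 40 more to reach its cap of 50 → 30 left.
Only 30 left; Tenant J takes them to reach 40.
Total = 230×40 + 140×20 + 220×10 + 260×50 + 110×10 + 210×30 = 34600.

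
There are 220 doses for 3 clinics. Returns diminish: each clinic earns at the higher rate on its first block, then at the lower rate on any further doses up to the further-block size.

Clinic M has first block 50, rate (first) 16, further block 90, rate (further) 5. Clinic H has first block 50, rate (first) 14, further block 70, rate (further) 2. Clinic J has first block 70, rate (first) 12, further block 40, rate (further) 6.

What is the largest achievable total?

2630

Treat each block as its own option and order by rate: Clinic M/tier1 16 > Clinic H/tier1 14 > Clinic J/tier1 12 > Clinic J/tier2 6 > Clinic M/tier2 5 > Clinic H/tier2 2.
Clinic M tier1 at 16: fill all 50 ; 170 left.
Clinic H tier1 at 14: fill all 50 ; 120 left.
Clinic J tier1 at 12: fill all 70 ; 50 left.
Fill Clinic J tier2 block (40 at 6) ; 10 left.
Clinic M/tier2: +10 of 90 at 5; pool empty.
Total = 16×50 + 14×50 + 12×70 + 6×40 + 5×10 = 2630.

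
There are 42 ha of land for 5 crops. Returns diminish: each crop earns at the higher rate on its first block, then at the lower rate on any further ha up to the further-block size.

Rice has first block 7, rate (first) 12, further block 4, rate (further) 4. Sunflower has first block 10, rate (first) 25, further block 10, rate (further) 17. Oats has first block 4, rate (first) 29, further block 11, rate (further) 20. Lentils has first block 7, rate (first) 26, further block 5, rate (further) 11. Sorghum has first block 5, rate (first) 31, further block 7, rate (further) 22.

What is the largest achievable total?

1037

Order all 10 blocks by rate: Sorghum/first 31 > Oats/first 29 > Lentils/first 26 > Sunflower/first 25 > Sorghum/second 22 > Oats/second 20 > Sunflower/second 17 > Rice/first 12 > Lentils/second 11 > Rice/second 4.
Sorghum/first (31): +5 → 37 left.
Fill Oats first block (4 at 29) → 33 left.
Fill Lentils first block (7 at 26) → 26 left.
Sunflower/first (25): +10 → 16 left.
Sorghum/second (22): +7 → 9 left.
Oats/second: +9 of 11 at 20; pool empty.
Total = 31×5 + 29×4 + 26×7 + 25×10 + 22×7 + 20×9 = 1037.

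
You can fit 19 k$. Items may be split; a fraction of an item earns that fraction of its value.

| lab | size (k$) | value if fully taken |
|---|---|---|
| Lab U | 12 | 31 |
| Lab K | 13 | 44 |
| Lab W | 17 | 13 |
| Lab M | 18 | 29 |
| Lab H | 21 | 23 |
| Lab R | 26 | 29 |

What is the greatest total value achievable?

Rank by value-to-size ratio: Lab K 44/13≈3.38, Lab U 31/12≈2.58, Lab M 29/18≈1.61, Lab R 29/26≈1.12, Lab H 23/21≈1.1, Lab W 13/17≈0.765.
All 13 k$ of Lab K fit (value 44) — 6 remain.
Only 6 k$ remain; take 6/12 of Lab U for value 31×6/12 = 15.5.
Total value = 59.5.

59.5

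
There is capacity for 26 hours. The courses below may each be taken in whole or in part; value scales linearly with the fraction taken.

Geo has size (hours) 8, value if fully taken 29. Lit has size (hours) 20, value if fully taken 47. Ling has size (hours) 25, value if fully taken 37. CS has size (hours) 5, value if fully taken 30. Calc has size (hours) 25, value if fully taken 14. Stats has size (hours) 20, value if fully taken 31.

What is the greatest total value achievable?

Sort by value density: CS 30/5≈6, Geo 29/8≈3.62, Lit 47/20≈2.35, Stats 31/20≈1.55, Ling 37/25≈1.48, Calc 14/25≈0.56.
CS: take in full, 5 hours for value 30 → 21 left.
Geo: take in full, 8 hours for value 29 → 13 left.
Fill the last 13 hours with part of Lit: 13/20 of it earns 30.55.
Total value = 89.55.

89.55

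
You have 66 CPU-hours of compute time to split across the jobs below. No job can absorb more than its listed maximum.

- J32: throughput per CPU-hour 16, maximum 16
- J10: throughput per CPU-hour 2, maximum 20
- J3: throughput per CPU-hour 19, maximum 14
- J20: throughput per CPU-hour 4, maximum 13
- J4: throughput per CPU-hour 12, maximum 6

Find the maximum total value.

Order the jobs by throughput per CPU-hour: J3 19 > J32 16 > J4 12 > J20 4 > J10 2.
Give J3 14 to hit its cap of 14 → 52 left.
J32: +16 to 16 (cap) → 36 left.
J4 takes 6 to reach its cap of 6 → 30 left.
J20: +13 to 13 (cap) → 17 left.
J10: +17 (room for 20) → 17. Pool exhausted.
Total = 16×16 + 2×17 + 19×14 + 4×13 + 12×6 = 680.

680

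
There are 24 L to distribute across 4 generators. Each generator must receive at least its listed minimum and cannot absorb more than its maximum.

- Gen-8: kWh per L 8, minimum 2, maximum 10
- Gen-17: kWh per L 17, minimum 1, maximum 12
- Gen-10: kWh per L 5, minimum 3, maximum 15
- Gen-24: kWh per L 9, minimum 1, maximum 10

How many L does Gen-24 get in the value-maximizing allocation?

Meeting every minimum uses 2+1+3+1 = 7 L, leaving 17.
Order the generators by kWh per L: Gen-17 17 > Gen-24 9 > Gen-8 8 > Gen-10 5.
Gen-17 takes 11 more to reach its cap of 12 ; 6 left.
Gen-24 has room for 9 more but only 6 remain, so it gets 7.

7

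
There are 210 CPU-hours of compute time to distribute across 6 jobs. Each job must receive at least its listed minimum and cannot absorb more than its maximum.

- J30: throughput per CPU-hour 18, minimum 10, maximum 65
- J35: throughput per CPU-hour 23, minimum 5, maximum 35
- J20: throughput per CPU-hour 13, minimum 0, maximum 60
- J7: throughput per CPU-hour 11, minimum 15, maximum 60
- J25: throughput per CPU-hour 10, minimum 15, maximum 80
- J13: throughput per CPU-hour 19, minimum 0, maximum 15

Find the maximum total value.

3410

Meeting every minimum uses 10+5+0+15+15+0 = 45 CPU-hours, leaving 165.
Order the jobs by throughput per CPU-hour: J35 23 > J13 19 > J30 18 > J20 13 > J7 11 > J25 10.
Give J35 30 more to hit its cap of 35 ; 135 left.
J13 takes 15 more to reach its cap of 15 ; 120 left.
J30: +55 to 65 (cap) ; 65 left.
Give J20 60 more to hit its cap of 60 ; 5 left.
J7 has room for 45 more but only 5 remain, so it gets 20.
Total = 18×65 + 23×35 + 13×60 + 11×20 + 10×15 + 19×15 = 3410.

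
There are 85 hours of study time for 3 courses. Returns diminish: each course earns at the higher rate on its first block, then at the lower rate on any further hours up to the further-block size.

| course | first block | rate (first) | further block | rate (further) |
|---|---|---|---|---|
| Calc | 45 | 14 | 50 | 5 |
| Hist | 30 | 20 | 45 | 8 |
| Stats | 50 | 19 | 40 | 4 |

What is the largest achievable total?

Treat each block as its own option and order by rate: Hist/T1 20 > Stats/T1 19 > Calc/T1 14 > Hist/T2 8 > Calc/T2 5 > Stats/T2 4.
Fill Hist T1 block (30 at 20) ; 55 left.
Stats T1 at 19: fill all 50 ; 5 left.
5 remain; put them into Calc T1 at 14.
Total = 20×30 + 19×50 + 14×5 = 1620.

1620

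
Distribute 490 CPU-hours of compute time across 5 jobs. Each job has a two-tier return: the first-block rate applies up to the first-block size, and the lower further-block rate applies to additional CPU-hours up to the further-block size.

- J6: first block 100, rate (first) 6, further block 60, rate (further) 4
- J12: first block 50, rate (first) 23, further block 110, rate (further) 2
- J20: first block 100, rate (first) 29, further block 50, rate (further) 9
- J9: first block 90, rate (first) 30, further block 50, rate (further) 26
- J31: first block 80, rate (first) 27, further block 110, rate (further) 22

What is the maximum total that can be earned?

Treat each block as its own option and order by rate: J9/T1 30 > J20/T1 29 > J31/T1 27 > J9/T2 26 > J12/T1 23 > J31/T2 22 > J20/T2 9 > J6/T1 6 > J6/T2 4 > J12/T2 2.
J9 T1 at 30: fill all 90 — 400 left.
J20 T1 at 29: fill all 100 — 300 left.
J31 T1 at 27: fill all 80 — 220 left.
J9 T2 at 26: fill all 50 — 170 left.
J12/T1 (23): +50 — 120 left.
J31/T2 (22): +110 — 10 left.
J20 T2 at 9: only 10 left, fill 10.
Total = 30×90 + 29×100 + 27×80 + 26×50 + 23×50 + 22×110 + 9×10 = 12720.

12720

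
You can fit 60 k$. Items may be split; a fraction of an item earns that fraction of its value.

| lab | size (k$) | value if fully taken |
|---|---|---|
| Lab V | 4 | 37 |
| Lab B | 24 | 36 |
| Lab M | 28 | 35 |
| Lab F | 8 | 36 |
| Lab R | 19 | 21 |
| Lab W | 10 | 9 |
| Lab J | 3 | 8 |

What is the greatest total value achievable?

Sort by value density: Lab V 37/4≈9.25, Lab F 36/8≈4.5, Lab J 8/3≈2.67, Lab B 36/24≈1.5, Lab M 35/28≈1.25, Lab R 21/19≈1.11, Lab W 9/10≈0.9.
Take all of Lab V (4 k$, value 37) — 56 k$ left.
All 8 k$ of Lab F fit (value 36) — 48 remain.
Lab J: take in full, 3 k$ for value 8 — 45 left.
All 24 k$ of Lab B fit (value 36) — 21 remain.
Fill the last 21 k$ with part of Lab M: 21/28 of it earns 26.25.
Total value = 143.25.

143.25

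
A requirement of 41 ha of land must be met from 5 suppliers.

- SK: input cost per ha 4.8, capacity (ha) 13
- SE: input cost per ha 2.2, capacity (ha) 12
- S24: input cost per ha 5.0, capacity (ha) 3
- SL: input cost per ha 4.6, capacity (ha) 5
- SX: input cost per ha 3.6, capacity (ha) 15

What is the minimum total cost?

146.6

Cheapest first:
SE (2.2): use full 12 → 29 ha to go.
Take 15 from SX at 3.6 → need 14 more.
SL (4.6): use full 5 → 9 ha to go.
SK at 4.8: take 9 of its 13 → requirement met.
S24: unused.
Cost = 12×2.2 + 15×3.6 + 5×4.6 + 9×4.8 = 146.6.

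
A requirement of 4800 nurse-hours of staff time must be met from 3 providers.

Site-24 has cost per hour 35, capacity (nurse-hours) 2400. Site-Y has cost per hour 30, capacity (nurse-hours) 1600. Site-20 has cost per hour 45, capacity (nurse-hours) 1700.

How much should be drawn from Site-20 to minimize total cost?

Cheapest first:
Site-Y at 30: take all 1600 nurse-hours → 3200 still needed.
Take 2400 from Site-24 at 35 → need 800 more.
Site-20 (45): take the remaining 800 → done.

800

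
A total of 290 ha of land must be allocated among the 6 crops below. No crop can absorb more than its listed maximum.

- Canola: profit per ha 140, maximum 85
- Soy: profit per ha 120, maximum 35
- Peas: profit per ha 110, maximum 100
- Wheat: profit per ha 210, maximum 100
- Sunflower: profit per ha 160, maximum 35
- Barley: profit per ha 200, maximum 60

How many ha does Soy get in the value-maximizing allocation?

10

Order the crops by profit per ha: Wheat 210 > Barley 200 > Sunflower 160 > Canola 140 > Soy 120 > Peas 110.
Give Wheat 100 to hit its cap of 100 — 190 left.
Barley: +60 to 60 (cap) — 130 left.
Sunflower: +35 to 35 (cap) — 95 left.
Give Canola 85 to hit its cap of 85 — 10 left.
Soy: +10 (room for 35) → 10. Pool exhausted.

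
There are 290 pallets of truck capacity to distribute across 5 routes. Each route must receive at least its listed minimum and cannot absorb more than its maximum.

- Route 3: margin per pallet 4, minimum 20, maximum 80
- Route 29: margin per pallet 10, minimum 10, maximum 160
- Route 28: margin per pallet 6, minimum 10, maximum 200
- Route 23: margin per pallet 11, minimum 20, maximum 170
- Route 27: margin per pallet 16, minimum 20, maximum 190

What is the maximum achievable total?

Meeting every minimum uses 20+10+10+20+20 = 80 pallets, leaving 210.
Order the routes by margin per pallet: Route 27 16 > Route 23 11 > Route 29 10 > Route 28 6 > Route 3 4.
Route 27 takes 170 more to reach its cap of 190 — 40 left.
Only 40 left; Route 23 takes them to reach 60.
Total = 4×20 + 10×10 + 6×10 + 11×60 + 16×190 = 3940.

3940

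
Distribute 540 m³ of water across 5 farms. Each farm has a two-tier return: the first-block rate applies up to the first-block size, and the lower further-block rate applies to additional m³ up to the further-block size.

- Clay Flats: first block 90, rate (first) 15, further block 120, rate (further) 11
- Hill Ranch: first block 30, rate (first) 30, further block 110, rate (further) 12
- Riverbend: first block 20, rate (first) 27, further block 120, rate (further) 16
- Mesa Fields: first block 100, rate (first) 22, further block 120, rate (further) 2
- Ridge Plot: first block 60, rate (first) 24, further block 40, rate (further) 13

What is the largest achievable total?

9830

Rank every tier by rate: Hill Ranch/T1 30 > Riverbend/T1 27 > Ridge Plot/T1 24 > Mesa Fields/T1 22 > Riverbend/T2 16 > Clay Flats/T1 15 > Ridge Plot/T2 13 > Hill Ranch/T2 12 > Clay Flats/T2 11 > Mesa Fields/T2 2.
Hill Ranch T1 at 30: fill all 30 → 510 left.
Riverbend T1 at 27: fill all 20 → 490 left.
Ridge Plot/T1 (24): +60 → 430 left.
Mesa Fields T1 at 22: fill all 100 → 330 left.
Fill Riverbend T2 block (120 at 16) → 210 left.
Fill Clay Flats T1 block (90 at 15) → 120 left.
Fill Ridge Plot T2 block (40 at 13) → 80 left.
Hill Ranch/T2: +80 of 110 at 12; pool empty.
Total = 30×30 + 27×20 + 24×60 + 22×100 + 16×120 + 15×90 + 13×40 + 12×80 = 9830.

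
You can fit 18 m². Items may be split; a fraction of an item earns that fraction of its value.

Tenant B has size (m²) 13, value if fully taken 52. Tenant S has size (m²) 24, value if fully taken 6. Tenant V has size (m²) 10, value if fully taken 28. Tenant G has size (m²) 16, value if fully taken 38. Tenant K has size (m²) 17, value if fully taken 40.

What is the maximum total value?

66

Rank by value-to-size ratio: Tenant B 52/13≈4, Tenant V 28/10≈2.8, Tenant G 38/16≈2.38, Tenant K 40/17≈2.35, Tenant S 6/24≈0.25.
Tenant B: take in full, 13 m² for value 52 — 5 left.
Fill the last 5 m² with part of Tenant V: 5/10 of it earns 14.
Total value = 66.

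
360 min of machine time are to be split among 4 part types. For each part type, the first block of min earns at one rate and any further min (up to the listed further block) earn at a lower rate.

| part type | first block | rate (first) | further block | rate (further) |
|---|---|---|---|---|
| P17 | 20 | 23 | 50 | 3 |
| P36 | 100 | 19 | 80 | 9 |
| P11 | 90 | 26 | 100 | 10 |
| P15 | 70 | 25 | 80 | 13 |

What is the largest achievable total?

Order all 8 blocks by rate: P11/first 26 > P15/first 25 > P17/first 23 > P36/first 19 > P15/second 13 > P11/second 10 > P36/second 9 > P17/second 3.
Fill P11 first block (90 at 26) → 270 left.
Fill P15 first block (70 at 25) → 200 left.
Fill P17 first block (20 at 23) → 180 left.
Fill P36 first block (100 at 19) → 80 left.
P15/second (13): +80 → 0 left.
Total = 26×90 + 25×70 + 23×20 + 19×100 + 13×80 = 7490.

7490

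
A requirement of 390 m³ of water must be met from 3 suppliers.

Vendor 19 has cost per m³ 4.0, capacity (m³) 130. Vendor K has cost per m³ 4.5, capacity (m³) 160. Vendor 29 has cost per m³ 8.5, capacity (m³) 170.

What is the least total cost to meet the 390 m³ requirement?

2090

Use suppliers in increasing cost order.
Vendor 19 (4.0): use full 130 ; 260 m³ to go.
Vendor K (4.5): use full 160 ; 100 m³ to go.
Vendor 29 at 8.5: take 100 of its 170 ; requirement met.
Cost = 130×4.0 + 160×4.5 + 100×8.5 = 2090.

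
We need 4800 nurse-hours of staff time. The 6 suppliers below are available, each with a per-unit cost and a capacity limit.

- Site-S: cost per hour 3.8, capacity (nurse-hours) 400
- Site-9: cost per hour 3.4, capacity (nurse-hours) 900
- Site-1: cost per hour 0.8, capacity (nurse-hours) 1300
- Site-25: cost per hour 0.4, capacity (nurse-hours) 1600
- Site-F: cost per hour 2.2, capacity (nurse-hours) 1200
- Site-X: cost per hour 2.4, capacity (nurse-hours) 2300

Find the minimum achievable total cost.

Use suppliers in increasing cost order.
Site-25 (0.4): use full 1600 — 3200 nurse-hours to go.
Take 1300 from Site-1 at 0.8 — need 1900 more.
Site-F (2.2): use full 1200 — 700 nurse-hours to go.
Site-X (2.4): take the remaining 700 — done.
Site-9, Site-S: unused.
Cost = 1600×0.4 + 1300×0.8 + 1200×2.2 + 700×2.4 = 6000.

6000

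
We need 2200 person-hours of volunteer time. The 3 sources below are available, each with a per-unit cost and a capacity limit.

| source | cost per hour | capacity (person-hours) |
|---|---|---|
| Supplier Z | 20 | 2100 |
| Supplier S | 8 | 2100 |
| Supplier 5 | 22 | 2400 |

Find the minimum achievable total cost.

Cheapest first:
Take 2100 from Supplier S at 8 → need 100 more.
Take 100 from Supplier Z at 20 to finish.
Supplier 5: unused.
Cost = 2100×8 + 100×20 = 18800.

18800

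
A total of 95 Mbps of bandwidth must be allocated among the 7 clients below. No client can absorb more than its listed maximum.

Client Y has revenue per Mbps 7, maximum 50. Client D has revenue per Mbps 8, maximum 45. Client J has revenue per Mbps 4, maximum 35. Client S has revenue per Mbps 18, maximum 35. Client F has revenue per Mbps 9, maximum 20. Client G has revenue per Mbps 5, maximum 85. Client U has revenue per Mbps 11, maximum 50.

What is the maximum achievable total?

1270

Highest revenue per Mbps first: Client S 18 > Client U 11 > Client F 9 > Client D 8 > Client Y 7 > Client G 5 > Client J 4.
Client S takes 35 to reach its cap of 35 → 60 left.
Give Client U 50 to hit its cap of 50 → 10 left.
Client F has room for 20 but only 10 remain, so it gets 10.
Total = 18×35 + 9×10 + 11×50 = 1270.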